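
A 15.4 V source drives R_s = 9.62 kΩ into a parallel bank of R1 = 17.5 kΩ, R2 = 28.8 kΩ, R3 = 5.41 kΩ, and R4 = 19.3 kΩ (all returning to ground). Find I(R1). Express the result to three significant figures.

I ≈ 0.212 mA

Equivalent of the parallel group: R_p = 3.044 kΩ.
Node voltage V_A = V_supply · R_p/(R_s + R_p) = 15.4 × 0.2404 = 3.702 V.
Branch current I = V_A/R1 = 3.702/17.5 = 0.2115 mA.
(Equivalently: I_total = 1.216 mA, then current-divider fraction G_k/ΣG = 0.1739.)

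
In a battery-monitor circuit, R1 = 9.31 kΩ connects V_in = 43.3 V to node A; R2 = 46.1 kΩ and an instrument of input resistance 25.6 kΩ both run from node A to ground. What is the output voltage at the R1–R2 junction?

The load sits in parallel with R2, giving an effective lower resistance R2' = R2·R_L/(R2+R_L) = 16.46 kΩ.
Now apply the divider: V_out = 43.3 × 0.6387 = 27.66 V.

V_out ≈ 27.7 V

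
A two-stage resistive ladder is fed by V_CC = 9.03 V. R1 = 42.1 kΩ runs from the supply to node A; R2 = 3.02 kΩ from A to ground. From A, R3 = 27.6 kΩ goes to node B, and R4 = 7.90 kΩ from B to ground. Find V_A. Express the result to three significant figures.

V_A ≈ 0.560 V

Looking into the second stage from A: R3 + R4 = 35.50 kΩ appears in parallel with R2.
R2 ‖ (R3+R4) = 2.783 kΩ.
First divider: V_A = V_CC · 2.783/(42.1 + 2.783) = 0.5600 V.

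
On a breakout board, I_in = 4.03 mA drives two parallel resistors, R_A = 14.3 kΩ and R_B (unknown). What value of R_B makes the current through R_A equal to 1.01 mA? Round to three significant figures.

R_B ≈ 4.78 kΩ

The fraction through R_A equals R_B/(R_A+R_B).
1.01/4.03 = R_B/(R_A + R_B) → R_B = R_A · (0.2506)/(1 − 0.2506) = 14.3 × 0.3344 = 4.782 kΩ.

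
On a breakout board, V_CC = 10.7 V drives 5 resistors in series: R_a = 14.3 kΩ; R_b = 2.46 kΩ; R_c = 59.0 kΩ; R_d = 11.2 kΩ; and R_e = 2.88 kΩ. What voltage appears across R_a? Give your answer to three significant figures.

V ≈ 1.70 V

ΣR = 14.3 + 2.46 + 59.0 + 11.2 + 2.88 = 89.84 kΩ.
Voltage divider: V = V_CC · (14.30 / 89.84) = 10.7 × 0.1592 = 1.703 V.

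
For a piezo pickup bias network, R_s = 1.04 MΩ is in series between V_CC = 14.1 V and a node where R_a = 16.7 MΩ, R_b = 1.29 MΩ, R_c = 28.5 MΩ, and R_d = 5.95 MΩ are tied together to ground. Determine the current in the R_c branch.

I ≈ 0.238 µA

Combine the parallel branches: R_p = (1/16.7 + 1/1.29 + 1/28.5 + 1/5.95)⁻¹ = 0.9632 MΩ.
V_A by voltage divider: V_A = 14.1 × 0.9632/(1.04 + 0.9632) = 6.780 V.
Branch current I = V_A/R_c = 6.780/28.5 = 0.2379 µA.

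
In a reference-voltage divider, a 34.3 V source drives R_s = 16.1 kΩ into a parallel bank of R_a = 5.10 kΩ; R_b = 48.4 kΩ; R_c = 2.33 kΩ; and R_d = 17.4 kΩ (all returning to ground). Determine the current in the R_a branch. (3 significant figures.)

I ≈ 0.546 mA

Parallel bank: R_p = 1/(1/5.10 + 1/48.4 + 1/2.33 + 1/17.4) = 1.422 kΩ.
V_A by voltage divider: V_A = 34.3 × 1.422/(16.1 + 1.422) = 2.783 V.
Branch current I = V_A/R_a = 2.783/5.10 = 0.5457 mA.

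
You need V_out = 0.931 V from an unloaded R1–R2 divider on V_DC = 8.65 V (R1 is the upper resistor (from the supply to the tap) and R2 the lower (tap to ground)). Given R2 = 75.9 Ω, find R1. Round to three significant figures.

R1 ≈ 629 Ω

V_out/V_DC = R2/(R1+R2) = 0.1076.
R1 = R2·(1/k − 1) = 75.9 × 8.291 = 629.3 Ω.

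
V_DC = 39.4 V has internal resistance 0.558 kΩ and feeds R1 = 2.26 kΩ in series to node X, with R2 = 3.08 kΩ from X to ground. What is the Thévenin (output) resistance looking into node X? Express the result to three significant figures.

R1' = 0.558 + 2.26 = 2.818 kΩ (source resistance + R1).
With V_DC suppressed (replaced by a short), R_th = R1' ‖ R2 = (2.818 × 3.08)/(2.818 + 3.08) = 1.472 kΩ.

R_th ≈ 1.47 kΩ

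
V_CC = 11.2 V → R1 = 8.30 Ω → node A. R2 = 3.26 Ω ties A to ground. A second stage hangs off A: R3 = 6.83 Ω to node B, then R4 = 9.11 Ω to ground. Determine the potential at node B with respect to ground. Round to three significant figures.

V_B ≈ 1.57 V

Looking into the second stage from A: R3 + R4 = 15.94 Ω appears in parallel with R2.
Effective lower resistance at A: R2 ‖ 15.94 = 2.706 Ω.
First divider: V_A = V_CC · 2.706/(8.30 + 2.706) = 2.754 V.
Stage 2 is unloaded, so V_B = V_A · R4/(R3+R4) = 2.754 × 9.11/15.94 = 1.574 V.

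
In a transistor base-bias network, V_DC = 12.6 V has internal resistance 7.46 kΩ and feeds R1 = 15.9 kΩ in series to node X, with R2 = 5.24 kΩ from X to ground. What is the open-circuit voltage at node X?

R1' = 7.46 + 15.9 = 23.36 kΩ (source resistance + R1).
V_th is the unloaded tap voltage: V_DC · R2/(R1'+R2) = 12.6 × 0.1832 = 2.309 V.

V_th ≈ 2.31 V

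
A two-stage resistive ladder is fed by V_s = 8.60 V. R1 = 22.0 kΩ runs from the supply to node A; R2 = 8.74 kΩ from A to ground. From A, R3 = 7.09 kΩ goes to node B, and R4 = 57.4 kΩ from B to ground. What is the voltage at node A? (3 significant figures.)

The second stage (R3 + R4 = 64.49 kΩ) loads node A in parallel with R2.
Effective lower resistance at A: R2 ‖ 64.49 = 7.697 kΩ.
First divider: V_A = V_s · 7.697/(22.0 + 7.697) = 2.229 V.

V_A ≈ 2.23 V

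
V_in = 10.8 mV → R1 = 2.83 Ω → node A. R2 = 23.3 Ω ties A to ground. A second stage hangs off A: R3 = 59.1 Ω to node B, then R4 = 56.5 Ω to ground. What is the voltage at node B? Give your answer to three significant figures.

V_B ≈ 4.61 mV

Looking into the second stage from A: R3 + R4 = 115.6 Ω appears in parallel with R2.
R2 ‖ (R3+R4) = 19.39 Ω.
V_A = 10.8 × 19.39/(2.83 + 19.39) = 9.425 mV.
Stage 2 is unloaded, so V_B = V_A · R4/(R3+R4) = 9.425 × 56.5/115.6 = 4.606 mV.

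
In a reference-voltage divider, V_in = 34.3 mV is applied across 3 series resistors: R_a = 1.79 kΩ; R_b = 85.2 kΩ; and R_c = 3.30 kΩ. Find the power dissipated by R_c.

P ≈ 0.476 nW

ΣR = 90.29 kΩ → I = 34.3/90.29 = 0.3799 µA.
P(R_c) = I²·R_c = (0.3799)² × 3.30 = 0.4762 nW.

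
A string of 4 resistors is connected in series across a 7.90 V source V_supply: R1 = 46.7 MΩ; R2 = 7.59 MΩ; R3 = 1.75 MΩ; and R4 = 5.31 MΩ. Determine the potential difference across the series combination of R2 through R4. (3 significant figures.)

Series total: ΣR = 46.7 + 7.59 + 1.75 + 5.31 = 61.35 MΩ.
R_{R2..R4} = 7.59 + 1.75 + 5.31 = 14.65 MΩ.
Voltage divider: V = V_supply · (14.65 / 61.35) = 7.90 × 0.2388 = 1.886 V.

V ≈ 1.89 V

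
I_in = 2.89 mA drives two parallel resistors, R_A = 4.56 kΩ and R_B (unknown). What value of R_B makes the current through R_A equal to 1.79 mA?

In a two-way split, I_A/I_in = R_B/(R_A + R_B).
With f = 0.6194, R_B = R_A · f/(1−f) = 4.56 × 1.627 = 7.420 kΩ.

R_B ≈ 7.42 kΩ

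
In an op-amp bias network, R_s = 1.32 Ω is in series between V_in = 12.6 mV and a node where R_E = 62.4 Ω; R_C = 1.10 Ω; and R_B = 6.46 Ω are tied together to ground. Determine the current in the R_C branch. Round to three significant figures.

I ≈ 4.72 mA

Combine the parallel branches: R_p = (1/62.4 + 1/1.10 + 1/6.46)⁻¹ = 0.9260 Ω.
V_A = 12.6 × 0.9260/2.246 = 5.195 mV.
I(R_C) = V_A / R_C = 5.195/1.10 = 4.723 mA.
(Equivalently: I_total = 5.610 mA, then current-divider fraction G_k/ΣG = 0.8418.)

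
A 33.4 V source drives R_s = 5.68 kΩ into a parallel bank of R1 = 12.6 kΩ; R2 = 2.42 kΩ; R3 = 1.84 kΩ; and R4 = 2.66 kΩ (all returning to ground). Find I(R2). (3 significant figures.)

Equivalent of the parallel group: R_p = 0.7082 kΩ.
V_A by voltage divider: V_A = 33.4 × 0.7082/(5.68 + 0.7082) = 3.703 V.
I(R2) = V_A / R2 = 3.703/2.42 = 1.530 mA.
(Check via current divider: I_total = 5.228 mA; share G_k/ΣG = 0.2926 → same result.)

I ≈ 1.53 mA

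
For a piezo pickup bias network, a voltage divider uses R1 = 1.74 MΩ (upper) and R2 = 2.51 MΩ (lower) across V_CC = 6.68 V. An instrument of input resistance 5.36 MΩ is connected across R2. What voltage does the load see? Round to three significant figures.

The load sits in parallel with R2, giving an effective lower resistance R2' = R2·R_L/(R2+R_L) = 1.709 MΩ.
Then V_out = V_CC · R2'/(R1 + R2') = 6.68 × 1.709/3.449 = 3.310 V.

V_out ≈ 3.31 V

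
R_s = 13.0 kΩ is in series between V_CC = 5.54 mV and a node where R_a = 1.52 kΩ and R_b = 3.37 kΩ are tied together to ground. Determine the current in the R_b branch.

Parallel bank: R_p = 1/(1/1.52 + 1/3.37) = 1.048 kΩ.
V_A by voltage divider: V_A = 5.54 × 1.048/(13.0 + 1.048) = 0.4131 mV.
I(R_b) = V_A / R_b = 0.4131/3.37 = 0.1226 µA.
(Equivalently: I_total = 0.3944 µA, then current-divider fraction G_k/ΣG = 0.3108.)

I ≈ 0.123 µA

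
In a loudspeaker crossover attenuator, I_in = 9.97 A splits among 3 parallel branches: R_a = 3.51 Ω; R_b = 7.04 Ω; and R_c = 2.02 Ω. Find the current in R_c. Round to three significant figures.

I ≈ 5.35 A

Total conductance ΣG = 1/3.51 + 1/7.04 + 1/2.02 = 0.9220 (units of 1/Ω).
Current divider: I(R_c) = I_in · G_k/ΣG = 9.97 × (0.4950/0.9220) = 9.97 × 0.5369 = 5.353 A.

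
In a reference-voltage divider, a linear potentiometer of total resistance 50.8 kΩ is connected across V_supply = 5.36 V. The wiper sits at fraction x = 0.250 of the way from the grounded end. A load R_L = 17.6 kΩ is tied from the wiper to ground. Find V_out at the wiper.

V_out ≈ 0.869 V

The pot divides into 38.10 kΩ above the wiper and 12.70 kΩ below.
R_L loads the lower segment: effective lower R = 7.377 kΩ.
V_out = 5.36 × 7.377/(38.10 + 7.377) = 0.8695 V.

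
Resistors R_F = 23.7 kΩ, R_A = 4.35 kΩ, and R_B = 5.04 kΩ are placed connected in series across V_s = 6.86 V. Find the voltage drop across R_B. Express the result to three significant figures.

Series total: ΣR = 23.7 + 4.35 + 5.04 = 33.09 kΩ.
V = V_s · R/ΣR = 6.86 × 0.1523 = 1.045 V.

V ≈ 1.04 V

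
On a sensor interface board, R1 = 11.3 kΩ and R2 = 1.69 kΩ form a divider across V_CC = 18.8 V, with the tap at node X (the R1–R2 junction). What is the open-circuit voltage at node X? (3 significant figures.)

V_th ≈ 2.45 V

V_th is the unloaded tap voltage: V_CC · R2/(R1+R2) = 18.8 × 0.1301 = 2.446 V.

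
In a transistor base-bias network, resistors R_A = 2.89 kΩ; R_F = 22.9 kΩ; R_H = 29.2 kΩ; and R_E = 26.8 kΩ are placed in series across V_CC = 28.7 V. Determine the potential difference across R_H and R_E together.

Total series resistance ΣR = 2.89 + 22.9 + 29.2 + 26.8 = 81.79 kΩ.
R_{R_H..R_E} = 29.2 + 26.8 = 56.00 kΩ.
By the voltage-divider rule, V = 28.7 × 56.00/81.79 = 19.65 V.

V ≈ 19.7 V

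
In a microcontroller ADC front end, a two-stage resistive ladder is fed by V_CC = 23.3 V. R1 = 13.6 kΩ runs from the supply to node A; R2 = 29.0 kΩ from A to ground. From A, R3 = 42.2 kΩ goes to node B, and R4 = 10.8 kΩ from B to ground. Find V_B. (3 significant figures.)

V_B ≈ 2.75 V

Node A sees R2 in parallel with the series input of stage 2, R3 + R4 = 53.00 kΩ.
R2 ‖ (R3+R4) = 18.74 kΩ.
First divider: V_A = V_CC · 18.74/(13.6 + 18.74) = 13.50 V.
V_B = V_A × 0.2038 = 2.752 V.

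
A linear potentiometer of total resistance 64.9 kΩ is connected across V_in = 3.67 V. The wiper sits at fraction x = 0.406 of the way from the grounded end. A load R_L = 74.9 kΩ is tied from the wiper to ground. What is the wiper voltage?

V_out ≈ 1.23 V

The pot divides into 38.55 kΩ above the wiper and 26.35 kΩ below.
R_L loads the lower segment: effective lower R = 19.49 kΩ.
V_out = 3.67 × 19.49/(38.55 + 19.49) = 1.232 V.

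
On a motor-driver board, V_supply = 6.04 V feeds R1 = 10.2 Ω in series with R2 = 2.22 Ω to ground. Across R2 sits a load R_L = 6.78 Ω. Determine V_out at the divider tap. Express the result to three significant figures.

The load sits in parallel with R2, giving an effective lower resistance R2' = R2·R_L/(R2+R_L) = 1.672 Ω.
Now apply the divider: V_out = 6.04 × 0.1409 = 0.8508 V.

V_out ≈ 0.851 V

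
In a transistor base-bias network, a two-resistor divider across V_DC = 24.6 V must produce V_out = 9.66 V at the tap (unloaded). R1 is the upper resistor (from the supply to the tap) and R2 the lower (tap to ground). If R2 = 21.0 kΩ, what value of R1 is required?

R1 ≈ 32.5 kΩ

The divider ratio is R2/(R1+R2) = 9.66/24.6 = 0.3927.
R1 = R2·(1/k − 1) = 21.0 × 1.547 = 32.48 kΩ.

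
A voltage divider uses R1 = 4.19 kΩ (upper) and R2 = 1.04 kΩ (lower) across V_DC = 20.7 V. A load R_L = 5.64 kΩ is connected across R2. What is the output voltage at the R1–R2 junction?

V_out ≈ 3.59 V

First combine the lower leg with the load: R2 ‖ R_L = 0.8781 kΩ.
Now apply the divider: V_out = 20.7 × 0.1733 = 3.586 V.
(Unloaded it would be 4.12 V; the load pulls it down.)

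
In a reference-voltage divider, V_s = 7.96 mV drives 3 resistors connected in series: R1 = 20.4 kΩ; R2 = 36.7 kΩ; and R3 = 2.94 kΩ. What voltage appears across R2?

V ≈ 4.87 mV

Series total: ΣR = 20.4 + 36.7 + 2.94 = 60.04 kΩ.
V = V_s · R/ΣR = 7.96 × 0.6113 = 4.866 mV.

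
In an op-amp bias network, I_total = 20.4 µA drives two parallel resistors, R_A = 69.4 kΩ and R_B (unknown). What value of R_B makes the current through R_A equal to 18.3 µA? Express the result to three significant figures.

R_B ≈ 605 kΩ

The fraction through R_A equals R_B/(R_A+R_B).
With f = 0.8971, R_B = R_A · f/(1−f) = 69.4 × 8.714 = 604.8 kΩ.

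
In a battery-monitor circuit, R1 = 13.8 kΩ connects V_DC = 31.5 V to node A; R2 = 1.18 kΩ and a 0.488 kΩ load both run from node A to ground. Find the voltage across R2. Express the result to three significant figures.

V_out ≈ 0.769 V

First combine the lower leg with the load: R2 ‖ R_L = 0.3452 kΩ.
Voltage divider with the loaded lower leg: V_out = 31.5 × 0.3452/(13.8 + 0.3452) = 31.5 × 0.02441 = 0.7688 V.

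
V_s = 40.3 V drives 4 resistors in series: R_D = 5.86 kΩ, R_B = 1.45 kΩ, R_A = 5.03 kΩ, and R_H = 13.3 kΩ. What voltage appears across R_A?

V ≈ 7.91 V

ΣR = 5.86 + 1.45 + 5.03 + 13.3 = 25.64 kΩ.
By the voltage-divider rule, V = 40.3 × 5.030/25.64 = 7.906 V.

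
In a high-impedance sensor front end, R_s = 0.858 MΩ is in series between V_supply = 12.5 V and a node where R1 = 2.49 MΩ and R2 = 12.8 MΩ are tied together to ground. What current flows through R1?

I ≈ 3.56 µA

Parallel bank: R_p = 1/(1/2.49 + 1/12.8) = 2.084 MΩ.
V_A by voltage divider: V_A = 12.5 × 2.084/(0.858 + 2.084) = 8.855 V.
Branch current I = V_A/R1 = 8.855/2.49 = 3.556 µA.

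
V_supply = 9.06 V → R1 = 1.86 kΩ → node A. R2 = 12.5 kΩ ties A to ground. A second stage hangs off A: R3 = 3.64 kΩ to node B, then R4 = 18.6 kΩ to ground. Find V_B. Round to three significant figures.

V_B ≈ 6.15 V

Node A sees R2 in parallel with the series input of stage 2, R3 + R4 = 22.24 kΩ.
Effective lower resistance at A: R2 ‖ 22.24 = 8.002 kΩ.
First divider: V_A = V_supply · 8.002/(1.86 + 8.002) = 7.351 V.
Stage 2 is unloaded, so V_B = V_A · R4/(R3+R4) = 7.351 × 18.6/22.24 = 6.148 V.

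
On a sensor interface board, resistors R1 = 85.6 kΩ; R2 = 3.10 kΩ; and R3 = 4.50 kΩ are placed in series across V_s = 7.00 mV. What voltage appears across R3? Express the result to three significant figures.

ΣR = 85.6 + 3.10 + 4.50 = 93.20 kΩ.
By the voltage-divider rule, V = 7.00 × 4.500/93.20 = 0.3380 mV.

V ≈ 0.338 mV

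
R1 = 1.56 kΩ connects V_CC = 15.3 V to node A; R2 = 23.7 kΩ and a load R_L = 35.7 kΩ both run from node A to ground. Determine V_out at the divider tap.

First combine the lower leg with the load: R2 ‖ R_L = 14.24 kΩ.
Then V_out = V_CC · R2'/(R1 + R2') = 15.3 × 14.24/15.80 = 13.79 V.
(Unloaded it would be 14.4 V; the load pulls it down.)

V_out ≈ 13.8 V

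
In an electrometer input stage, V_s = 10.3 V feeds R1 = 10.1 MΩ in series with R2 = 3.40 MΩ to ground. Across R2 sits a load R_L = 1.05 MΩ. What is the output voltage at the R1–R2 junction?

R2 ‖ R_L = (3.40 × 1.05)/(3.40 + 1.05) = 0.8022 MΩ.
Then V_out = V_s · R2'/(R1 + R2') = 10.3 × 0.8022/10.90 = 0.7579 V.

V_out ≈ 0.758 V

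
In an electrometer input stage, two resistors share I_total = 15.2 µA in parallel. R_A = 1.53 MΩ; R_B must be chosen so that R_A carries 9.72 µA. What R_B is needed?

R_B ≈ 2.71 MΩ

Two-branch current divider: I_A = I_total · R_B/(R_A + R_B).
With f = 0.6395, R_B = R_A · f/(1−f) = 1.53 × 1.774 = 2.714 MΩ.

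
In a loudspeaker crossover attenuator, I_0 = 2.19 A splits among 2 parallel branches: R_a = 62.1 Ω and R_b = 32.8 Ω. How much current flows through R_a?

I ≈ 0.757 A

Two-branch current divider: I_k = I_0 · R_other/(R_1 + R_2).
So I = 2.19 × 32.8/94.90 = 0.7569 A.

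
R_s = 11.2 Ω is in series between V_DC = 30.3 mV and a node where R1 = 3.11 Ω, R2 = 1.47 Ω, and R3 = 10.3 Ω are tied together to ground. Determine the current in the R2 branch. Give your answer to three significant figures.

Parallel bank: R_p = 1/(1/3.11 + 1/1.47 + 1/10.3) = 0.9100 Ω.
Node voltage V_A = V_DC · R_p/(R_s + R_p) = 30.3 × 0.07514 = 2.277 mV.
Branch current I = V_A/R2 = 2.277/1.47 = 1.549 mA.
(Equivalently: I_total = 2.502 mA, then current-divider fraction G_k/ΣG = 0.6190.)

I ≈ 1.55 mA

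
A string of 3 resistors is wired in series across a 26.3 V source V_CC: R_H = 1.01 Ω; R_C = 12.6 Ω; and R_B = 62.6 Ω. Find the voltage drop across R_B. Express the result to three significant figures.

V ≈ 21.6 V

Series total: ΣR = 1.01 + 12.6 + 62.6 = 76.21 Ω.
Voltage divider: V = V_CC · (62.60 / 76.21) = 26.3 × 0.8214 = 21.60 V.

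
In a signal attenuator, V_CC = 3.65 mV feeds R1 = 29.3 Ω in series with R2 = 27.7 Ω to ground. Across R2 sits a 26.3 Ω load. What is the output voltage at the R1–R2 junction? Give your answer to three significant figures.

V_out ≈ 1.15 mV

The load sits in parallel with R2, giving an effective lower resistance R2' = R2·R_L/(R2+R_L) = 13.49 Ω.
Then V_out = V_CC · R2'/(R1 + R2') = 3.65 × 13.49/42.79 = 1.151 mV.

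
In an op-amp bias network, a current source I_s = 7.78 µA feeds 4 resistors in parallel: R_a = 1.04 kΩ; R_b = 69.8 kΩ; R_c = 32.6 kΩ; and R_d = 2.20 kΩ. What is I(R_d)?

I ≈ 2.42 µA

ΣG = 1/1.04 + 1/69.8 + 1/32.6 + 1/2.20 = 1.461.
By the current-divider rule, I = I_s · G_k/ΣG = 7.78 × 0.3111 = 2.420 µA.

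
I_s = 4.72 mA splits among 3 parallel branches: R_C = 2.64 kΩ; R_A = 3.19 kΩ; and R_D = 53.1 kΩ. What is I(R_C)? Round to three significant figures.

I ≈ 2.51 mA

Conductances: ΣG = 1/2.64 + 1/3.19 + 1/53.1 = 0.7111 (1/kΩ).
By the current-divider rule, I = I_s · G_k/ΣG = 4.72 × 0.5327 = 2.514 mA.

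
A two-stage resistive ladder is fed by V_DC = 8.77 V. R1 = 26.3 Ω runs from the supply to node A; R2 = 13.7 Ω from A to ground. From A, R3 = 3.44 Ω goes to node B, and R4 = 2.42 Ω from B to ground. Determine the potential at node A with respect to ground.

V_A ≈ 1.18 V

The second stage (R3 + R4 = 5.860 Ω) loads node A in parallel with R2.
Effective lower resistance at A: R2 ‖ 5.860 = 4.104 Ω.
V_A = 8.77 × 4.104/(26.3 + 4.104) = 1.184 V.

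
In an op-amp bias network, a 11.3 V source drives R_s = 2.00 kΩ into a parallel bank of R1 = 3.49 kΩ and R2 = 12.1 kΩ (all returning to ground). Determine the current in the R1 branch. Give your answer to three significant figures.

Combine the parallel branches: R_p = (1/3.49 + 1/12.1)⁻¹ = 2.709 kΩ.
V_A by voltage divider: V_A = 11.3 × 2.709/(2.00 + 2.709) = 6.500 V.
I(R1) = V_A / R1 = 6.500/3.49 = 1.863 mA.

I ≈ 1.86 mA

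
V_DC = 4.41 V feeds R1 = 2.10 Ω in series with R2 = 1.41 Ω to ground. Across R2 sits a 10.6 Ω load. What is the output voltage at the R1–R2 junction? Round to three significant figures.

The load sits in parallel with R2, giving an effective lower resistance R2' = R2·R_L/(R2+R_L) = 1.244 Ω.
Now apply the divider: V_out = 4.41 × 0.3721 = 1.641 V.

V_out ≈ 1.64 V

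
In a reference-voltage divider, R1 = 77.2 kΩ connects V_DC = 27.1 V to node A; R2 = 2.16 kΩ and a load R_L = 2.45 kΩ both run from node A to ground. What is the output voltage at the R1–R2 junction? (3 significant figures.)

First combine the lower leg with the load: R2 ‖ R_L = 1.148 kΩ.
Now apply the divider: V_out = 27.1 × 0.01465 = 0.3971 V.
(Unloaded it would be 0.738 V; the load pulls it down.)

V_out ≈ 0.397 V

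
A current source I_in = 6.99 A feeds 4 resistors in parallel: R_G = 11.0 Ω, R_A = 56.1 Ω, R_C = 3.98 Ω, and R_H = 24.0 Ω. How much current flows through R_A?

Total conductance ΣG = 1/11.0 + 1/56.1 + 1/3.98 + 1/24.0 = 0.4017 (units of 1/Ω).
Current divider: I(R_A) = I_in · G_k/ΣG = 6.99 × (0.01783/0.4017) = 6.99 × 0.04438 = 0.3102 A.

I ≈ 0.310 A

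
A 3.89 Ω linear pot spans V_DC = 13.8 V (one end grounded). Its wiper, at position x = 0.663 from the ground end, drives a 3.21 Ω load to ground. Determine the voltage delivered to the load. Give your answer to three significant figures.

The pot divides into 1.311 Ω above the wiper and 2.579 Ω below.
(x·R_p) ‖ R_L = 1.430 Ω.
Then V_out = V_DC · 1.430/(1.311 + 1.430) = 7.200 V.

V_out ≈ 7.20 V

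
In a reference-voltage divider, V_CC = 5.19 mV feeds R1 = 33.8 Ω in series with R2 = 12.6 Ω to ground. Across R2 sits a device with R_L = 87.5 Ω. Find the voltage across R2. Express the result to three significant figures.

V_out ≈ 1.28 mV

R2 ‖ R_L = (12.6 × 87.5)/(12.6 + 87.5) = 11.01 Ω.
Voltage divider with the loaded lower leg: V_out = 5.19 × 11.01/(33.8 + 11.01) = 5.19 × 0.2458 = 1.276 mV.
(Unloaded it would be 1.41 mV; the load pulls it down.)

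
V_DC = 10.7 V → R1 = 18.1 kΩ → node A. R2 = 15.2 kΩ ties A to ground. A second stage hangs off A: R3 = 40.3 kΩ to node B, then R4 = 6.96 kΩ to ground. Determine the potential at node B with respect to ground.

V_B ≈ 0.612 V

The second stage (R3 + R4 = 47.26 kΩ) loads node A in parallel with R2.
R2 ‖ (R3+R4) = 11.50 kΩ.
So V_A = 10.7 × 0.3885 = 4.157 V.
V_B = V_A × 0.1473 = 0.6122 V.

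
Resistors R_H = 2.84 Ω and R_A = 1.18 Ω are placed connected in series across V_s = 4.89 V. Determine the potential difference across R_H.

V ≈ 3.45 V

ΣR = 2.84 + 1.18 = 4.020 Ω.
V = V_s · R/ΣR = 4.89 × 0.7065 = 3.455 V.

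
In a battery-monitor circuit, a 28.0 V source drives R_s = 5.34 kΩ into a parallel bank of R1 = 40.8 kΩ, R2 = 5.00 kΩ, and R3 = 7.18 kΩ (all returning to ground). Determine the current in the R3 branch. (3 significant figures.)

I ≈ 1.33 mA

Equivalent of the parallel group: R_p = 2.749 kΩ.
V_A = 28.0 × 2.749/8.089 = 9.515 V.
I(R3) = V_A / R3 = 9.515/7.18 = 1.325 mA.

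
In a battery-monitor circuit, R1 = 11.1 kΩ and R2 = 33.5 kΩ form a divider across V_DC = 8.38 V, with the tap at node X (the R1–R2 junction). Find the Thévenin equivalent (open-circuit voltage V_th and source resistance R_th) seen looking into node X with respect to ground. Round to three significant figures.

With X open, the divider is unloaded: V_th = 8.38 × 33.5/44.60 = 6.294 V.
Zeroing V_DC shorts the top of R1 to ground, so R_th = R1 ‖ R2 = 8.337 kΩ.

V_th ≈ 6.29 V, R_th ≈ 8.34 kΩ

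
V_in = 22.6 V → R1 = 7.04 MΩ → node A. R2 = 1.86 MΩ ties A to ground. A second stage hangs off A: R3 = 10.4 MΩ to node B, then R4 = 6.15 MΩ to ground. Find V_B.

V_B ≈ 1.61 V

Node A sees R2 in parallel with the series input of stage 2, R3 + R4 = 16.55 MΩ.
Effective lower resistance at A: R2 ‖ 16.55 = 1.672 MΩ.
V_A = 22.6 × 1.672/(7.04 + 1.672) = 4.338 V.
V_B = V_A × 0.3716 = 1.612 V.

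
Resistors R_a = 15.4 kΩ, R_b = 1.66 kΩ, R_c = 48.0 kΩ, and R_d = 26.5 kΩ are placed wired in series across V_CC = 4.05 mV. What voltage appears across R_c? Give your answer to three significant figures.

V ≈ 2.12 mV

ΣR = 15.4 + 1.66 + 48.0 + 26.5 = 91.56 kΩ.
By the voltage-divider rule, V = 4.05 × 48.00/91.56 = 2.123 mV.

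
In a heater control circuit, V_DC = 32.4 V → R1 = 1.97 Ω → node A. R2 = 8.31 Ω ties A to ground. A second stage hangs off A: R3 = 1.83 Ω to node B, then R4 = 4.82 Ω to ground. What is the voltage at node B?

V_B ≈ 15.3 V

Looking into the second stage from A: R3 + R4 = 6.650 Ω appears in parallel with R2.
Effective lower resistance at A: R2 ‖ 6.650 = 3.694 Ω.
So V_A = 32.4 × 0.6522 = 21.13 V.
V_B = V_A × 0.7248 = 15.32 V.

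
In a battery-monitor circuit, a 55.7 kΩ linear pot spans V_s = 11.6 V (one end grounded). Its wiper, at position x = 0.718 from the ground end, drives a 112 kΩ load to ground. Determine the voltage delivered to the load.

V_out ≈ 7.57 V

The pot divides into 15.71 kΩ above the wiper and 39.99 kΩ below.
Lower segment in parallel with the load: 39.99 ‖ 112 = 29.47 kΩ.
Loaded-divider output: V_out = 11.6 × 0.6523 = 7.567 V.
(Unloaded: V_out = x·V_s = 8.33 V.)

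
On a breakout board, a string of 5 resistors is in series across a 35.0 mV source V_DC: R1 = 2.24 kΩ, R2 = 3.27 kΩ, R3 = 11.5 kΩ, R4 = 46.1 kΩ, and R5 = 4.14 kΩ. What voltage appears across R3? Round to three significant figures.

V ≈ 5.99 mV

ΣR = 2.24 + 3.27 + 11.5 + 46.1 + 4.14 = 67.25 kΩ.
V = V_DC · R/ΣR = 35.0 × 0.1710 = 5.985 mV.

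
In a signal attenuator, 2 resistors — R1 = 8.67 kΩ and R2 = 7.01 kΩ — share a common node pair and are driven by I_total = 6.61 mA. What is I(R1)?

With just two branches, the current splits inversely with resistance.
I(R1) = 6.61 × 7.01/(8.67 + 7.01) = 6.61 × 0.4471 = 2.955 mA.

I ≈ 2.96 mA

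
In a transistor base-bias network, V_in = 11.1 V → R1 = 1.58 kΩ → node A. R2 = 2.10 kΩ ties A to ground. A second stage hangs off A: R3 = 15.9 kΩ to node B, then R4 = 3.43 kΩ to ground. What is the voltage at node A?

Looking into the second stage from A: R3 + R4 = 19.33 kΩ appears in parallel with R2.
Effective lower resistance at A: R2 ‖ 19.33 = 1.894 kΩ.
V_A = 11.1 × 1.894/(1.58 + 1.894) = 6.052 V.

V_A ≈ 6.05 V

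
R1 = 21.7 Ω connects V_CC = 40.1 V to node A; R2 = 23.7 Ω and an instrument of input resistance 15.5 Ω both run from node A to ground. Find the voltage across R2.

V_out ≈ 12.1 V

R2 ‖ R_L = (23.7 × 15.5)/(23.7 + 15.5) = 9.371 Ω.
Now apply the divider: V_out = 40.1 × 0.3016 = 12.09 V.
(Unloaded it would be 20.9 V; the load pulls it down.)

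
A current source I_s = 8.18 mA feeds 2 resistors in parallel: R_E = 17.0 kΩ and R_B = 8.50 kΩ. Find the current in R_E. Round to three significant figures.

For two parallel branches, I_k = I_s · (other R)/(sum of R).
So I = 8.18 × 8.50/25.50 = 2.727 mA.

I ≈ 2.73 mA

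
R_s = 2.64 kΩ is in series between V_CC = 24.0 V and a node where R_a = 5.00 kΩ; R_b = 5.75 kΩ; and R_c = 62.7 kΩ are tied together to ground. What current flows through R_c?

I ≈ 0.189 mA

Combine the parallel branches: R_p = (1/5.00 + 1/5.75 + 1/62.7)⁻¹ = 2.565 kΩ.
V_A by voltage divider: V_A = 24.0 × 2.565/(2.64 + 2.565) = 11.83 V.
Branch current I = V_A/R_c = 11.83/62.7 = 0.1886 mA.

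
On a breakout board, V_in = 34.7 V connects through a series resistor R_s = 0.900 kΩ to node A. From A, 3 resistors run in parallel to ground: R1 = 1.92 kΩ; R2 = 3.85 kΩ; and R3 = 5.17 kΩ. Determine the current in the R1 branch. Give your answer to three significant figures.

I ≈ 9.63 mA

Parallel bank: R_p = 1/(1/1.92 + 1/3.85 + 1/5.17) = 1.027 kΩ.
V_A = 34.7 × 1.027/1.927 = 18.49 V.
I(R1) = V_A / R1 = 18.49/1.92 = 9.631 mA.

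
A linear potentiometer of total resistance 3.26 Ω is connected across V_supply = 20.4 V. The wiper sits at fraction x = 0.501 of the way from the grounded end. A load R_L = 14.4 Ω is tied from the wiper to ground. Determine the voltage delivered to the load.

The pot divides into 1.627 Ω above the wiper and 1.633 Ω below.
R_L loads the lower segment: effective lower R = 1.467 Ω.
V_out = 20.4 × 1.467/(1.627 + 1.467) = 9.673 V.

V_out ≈ 9.67 V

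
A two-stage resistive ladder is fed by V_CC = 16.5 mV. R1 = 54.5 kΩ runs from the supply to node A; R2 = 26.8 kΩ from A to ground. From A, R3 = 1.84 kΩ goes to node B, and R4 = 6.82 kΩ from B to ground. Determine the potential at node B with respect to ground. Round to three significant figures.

V_B ≈ 1.39 mV

Looking into the second stage from A: R3 + R4 = 8.660 kΩ appears in parallel with R2.
Effective lower resistance at A: R2 ‖ 8.660 = 6.545 kΩ.
So V_A = 16.5 × 0.1072 = 1.769 mV.
Stage 2 is unloaded, so V_B = V_A · R4/(R3+R4) = 1.769 × 6.82/8.660 = 1.393 mV.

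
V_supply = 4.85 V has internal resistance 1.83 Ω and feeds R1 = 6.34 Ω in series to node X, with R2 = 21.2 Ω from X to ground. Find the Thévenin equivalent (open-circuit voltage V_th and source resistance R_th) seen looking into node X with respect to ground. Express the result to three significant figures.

V_th ≈ 3.50 V, R_th ≈ 5.90 Ω

R1' = 1.83 + 6.34 = 8.170 Ω (source resistance + R1).
V_th is the unloaded tap voltage: V_supply · R2/(R1'+R2) = 4.85 × 0.7218 = 3.501 V.
With V_supply suppressed (replaced by a short), R_th = R1' ‖ R2 = (8.170 × 21.2)/(8.170 + 21.2) = 5.897 Ω.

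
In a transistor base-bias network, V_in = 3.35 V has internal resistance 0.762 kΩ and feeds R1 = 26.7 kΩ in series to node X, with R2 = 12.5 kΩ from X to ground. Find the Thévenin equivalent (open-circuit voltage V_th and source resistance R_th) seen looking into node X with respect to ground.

V_th ≈ 1.05 V, R_th ≈ 8.59 kΩ

R1' = 0.762 + 26.7 = 27.46 kΩ (source resistance + R1).
V_th is the unloaded tap voltage: V_in · R2/(R1'+R2) = 3.35 × 0.3128 = 1.048 V.
Zeroing V_in shorts the top of R1' to ground, so R_th = R1' ‖ R2 = 8.590 kΩ.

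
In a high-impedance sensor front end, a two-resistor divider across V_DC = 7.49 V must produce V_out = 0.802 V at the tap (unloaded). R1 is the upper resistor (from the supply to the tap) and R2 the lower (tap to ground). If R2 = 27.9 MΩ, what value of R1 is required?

The divider ratio is R2/(R1+R2) = 0.802/7.49 = 0.1071.
R1 = R2·(1/k − 1) = 27.9 × 8.339 = 232.7 MΩ.

R1 ≈ 233 MΩ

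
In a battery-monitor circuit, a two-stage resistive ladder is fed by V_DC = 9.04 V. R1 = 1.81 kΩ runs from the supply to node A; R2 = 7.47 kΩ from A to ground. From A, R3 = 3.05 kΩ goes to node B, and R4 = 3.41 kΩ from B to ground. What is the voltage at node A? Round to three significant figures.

The second stage (R3 + R4 = 6.460 kΩ) loads node A in parallel with R2.
R2 ‖ (R3+R4) = 3.464 kΩ.
So V_A = 9.04 × 0.6568 = 5.938 V.

V_A ≈ 5.94 V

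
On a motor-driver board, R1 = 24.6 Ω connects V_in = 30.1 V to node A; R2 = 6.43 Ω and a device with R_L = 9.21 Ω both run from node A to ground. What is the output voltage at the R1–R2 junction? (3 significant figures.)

V_out ≈ 4.02 V

The load sits in parallel with R2, giving an effective lower resistance R2' = R2·R_L/(R2+R_L) = 3.786 Ω.
Now apply the divider: V_out = 30.1 × 0.1334 = 4.015 V.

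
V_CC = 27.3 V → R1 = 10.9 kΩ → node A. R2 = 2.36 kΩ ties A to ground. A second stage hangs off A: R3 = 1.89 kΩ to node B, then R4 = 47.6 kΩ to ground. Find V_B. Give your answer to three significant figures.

V_B ≈ 4.50 V

Node A sees R2 in parallel with the series input of stage 2, R3 + R4 = 49.49 kΩ.
Effective lower resistance at A: R2 ‖ 49.49 = 2.253 kΩ.
First divider: V_A = V_CC · 2.253/(10.9 + 2.253) = 4.676 V.
V_B = V_A × 0.9618 = 4.497 V.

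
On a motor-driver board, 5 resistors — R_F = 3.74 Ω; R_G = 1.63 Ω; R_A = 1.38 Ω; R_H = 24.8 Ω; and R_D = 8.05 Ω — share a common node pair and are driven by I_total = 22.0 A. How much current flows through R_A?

Total conductance ΣG = 1/3.74 + 1/1.63 + 1/1.38 + 1/24.8 + 1/8.05 = 1.770 (units of 1/Ω).
R_A takes the fraction G_k/ΣG = 0.7246/1.770 = 0.4094, so I = 22.0 × 0.4094 = 9.006 A.

I ≈ 9.01 A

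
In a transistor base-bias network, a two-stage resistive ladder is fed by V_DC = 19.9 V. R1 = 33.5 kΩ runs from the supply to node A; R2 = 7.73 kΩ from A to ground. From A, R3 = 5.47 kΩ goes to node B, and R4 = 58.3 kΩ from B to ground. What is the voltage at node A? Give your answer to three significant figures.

Node A sees R2 in parallel with the series input of stage 2, R3 + R4 = 63.77 kΩ.
R2 ‖ (R3+R4) = 6.894 kΩ.
V_A = 19.9 × 6.894/(33.5 + 6.894) = 3.396 V.

V_A ≈ 3.40 V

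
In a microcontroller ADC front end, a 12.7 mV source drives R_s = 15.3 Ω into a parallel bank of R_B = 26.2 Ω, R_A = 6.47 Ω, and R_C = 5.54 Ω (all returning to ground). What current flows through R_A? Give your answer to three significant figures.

I ≈ 0.293 mA

Equivalent of the parallel group: R_p = 2.679 Ω.
V_A by voltage divider: V_A = 12.7 × 2.679/(15.3 + 2.679) = 1.893 mV.
I(R_A) = V_A / R_A = 1.893/6.47 = 0.2925 mA.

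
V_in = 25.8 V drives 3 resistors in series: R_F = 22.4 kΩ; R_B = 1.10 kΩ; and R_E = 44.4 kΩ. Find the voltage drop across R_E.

V ≈ 16.9 V

ΣR = 22.4 + 1.10 + 44.4 = 67.90 kΩ.
Voltage divider: V = V_in · (44.40 / 67.90) = 25.8 × 0.6539 = 16.87 V.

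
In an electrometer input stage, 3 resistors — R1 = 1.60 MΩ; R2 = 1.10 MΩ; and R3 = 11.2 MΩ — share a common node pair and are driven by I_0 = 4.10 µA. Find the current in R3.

Conductances: ΣG = 1/1.60 + 1/1.10 + 1/11.2 = 1.623 (1/MΩ).
R3 takes the fraction G_k/ΣG = 0.08929/1.623 = 0.05500, so I = 4.10 × 0.05500 = 0.2255 µA.

I ≈ 0.225 µA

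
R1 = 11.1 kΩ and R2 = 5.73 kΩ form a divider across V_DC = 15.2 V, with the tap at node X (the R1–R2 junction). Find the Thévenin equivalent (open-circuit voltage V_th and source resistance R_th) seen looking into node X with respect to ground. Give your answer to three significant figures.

V_th ≈ 5.18 V, R_th ≈ 3.78 kΩ

With X open, the divider is unloaded: V_th = 15.2 × 5.73/16.83 = 5.175 V.
With V_DC suppressed (replaced by a short), R_th = R1 ‖ R2 = (11.10 × 5.73)/(11.10 + 5.73) = 3.779 kΩ.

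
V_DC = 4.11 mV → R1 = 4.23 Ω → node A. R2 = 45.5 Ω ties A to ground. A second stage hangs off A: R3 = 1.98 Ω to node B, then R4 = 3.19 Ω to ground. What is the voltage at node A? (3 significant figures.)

V_A ≈ 2.15 mV

Node A sees R2 in parallel with the series input of stage 2, R3 + R4 = 5.170 Ω.
Effective lower resistance at A: R2 ‖ 5.170 = 4.642 Ω.
V_A = 4.11 × 4.642/(4.23 + 4.642) = 2.151 mV.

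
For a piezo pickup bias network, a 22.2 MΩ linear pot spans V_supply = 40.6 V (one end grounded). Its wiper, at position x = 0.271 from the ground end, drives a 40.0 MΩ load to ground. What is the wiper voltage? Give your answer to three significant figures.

Lower segment x·R_p = 6.016 MΩ; upper segment (1−x)·R_p = 16.18 MΩ.
(x·R_p) ‖ R_L = 5.230 MΩ.
Then V_out = V_supply · 5.230/(16.18 + 5.230) = 9.915 V.

V_out ≈ 9.92 V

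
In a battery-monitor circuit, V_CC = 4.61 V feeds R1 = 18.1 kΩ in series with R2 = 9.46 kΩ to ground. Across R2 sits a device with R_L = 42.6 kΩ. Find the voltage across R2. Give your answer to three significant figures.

R2 ‖ R_L = (9.46 × 42.6)/(9.46 + 42.6) = 7.741 kΩ.
Voltage divider with the loaded lower leg: V_out = 4.61 × 7.741/(18.1 + 7.741) = 4.61 × 0.2996 = 1.381 V.

V_out ≈ 1.38 V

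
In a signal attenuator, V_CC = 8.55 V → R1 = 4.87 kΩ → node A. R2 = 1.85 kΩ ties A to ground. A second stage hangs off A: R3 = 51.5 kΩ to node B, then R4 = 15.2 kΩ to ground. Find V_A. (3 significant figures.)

V_A ≈ 2.31 V

Looking into the second stage from A: R3 + R4 = 66.70 kΩ appears in parallel with R2.
R2 ‖ (R3+R4) = 1.800 kΩ.
So V_A = 8.55 × 0.2699 = 2.307 V.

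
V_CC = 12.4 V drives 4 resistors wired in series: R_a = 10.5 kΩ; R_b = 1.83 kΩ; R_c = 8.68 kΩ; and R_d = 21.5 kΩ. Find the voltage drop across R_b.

ΣR = 10.5 + 1.83 + 8.68 + 21.5 = 42.51 kΩ.
V = V_CC · R/ΣR = 12.4 × 0.04305 = 0.5338 V.

V ≈ 0.534 V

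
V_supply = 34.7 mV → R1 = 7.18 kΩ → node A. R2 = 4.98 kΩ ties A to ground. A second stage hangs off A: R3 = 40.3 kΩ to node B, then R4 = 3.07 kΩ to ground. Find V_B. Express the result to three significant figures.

Node A sees R2 in parallel with the series input of stage 2, R3 + R4 = 43.37 kΩ.
Effective lower resistance at A: R2 ‖ 43.37 = 4.467 kΩ.
So V_A = 34.7 × 0.3835 = 13.31 mV.
Stage 2 is unloaded, so V_B = V_A · R4/(R3+R4) = 13.31 × 3.07/43.37 = 0.9421 mV.

V_B ≈ 0.942 mV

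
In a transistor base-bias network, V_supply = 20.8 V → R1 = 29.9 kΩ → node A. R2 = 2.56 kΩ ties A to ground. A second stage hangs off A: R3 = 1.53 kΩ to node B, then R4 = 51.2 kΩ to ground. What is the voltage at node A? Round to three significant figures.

Node A sees R2 in parallel with the series input of stage 2, R3 + R4 = 52.73 kΩ.
Effective lower resistance at A: R2 ‖ 52.73 = 2.441 kΩ.
So V_A = 20.8 × 0.07549 = 1.570 V.

V_A ≈ 1.57 V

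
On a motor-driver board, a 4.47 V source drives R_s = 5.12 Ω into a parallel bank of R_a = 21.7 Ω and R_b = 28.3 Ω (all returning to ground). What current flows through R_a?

Parallel bank: R_p = 1/(1/21.7 + 1/28.3) = 12.28 Ω.
V_A by voltage divider: V_A = 4.47 × 12.28/(5.12 + 12.28) = 3.155 V.
I(R_a) = V_A / R_a = 3.155/21.7 = 0.1454 A.
(Equivalently: I_total = 0.2569 A, then current-divider fraction G_k/ΣG = 0.5660.)

I ≈ 0.145 A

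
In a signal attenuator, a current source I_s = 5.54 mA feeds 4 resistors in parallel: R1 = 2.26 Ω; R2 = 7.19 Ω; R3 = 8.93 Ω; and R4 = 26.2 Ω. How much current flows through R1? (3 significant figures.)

I ≈ 3.35 mA

ΣG = 1/2.26 + 1/7.19 + 1/8.93 + 1/26.2 = 0.7317.
By the current-divider rule, I = I_s · G_k/ΣG = 5.54 × 0.6047 = 3.350 mA.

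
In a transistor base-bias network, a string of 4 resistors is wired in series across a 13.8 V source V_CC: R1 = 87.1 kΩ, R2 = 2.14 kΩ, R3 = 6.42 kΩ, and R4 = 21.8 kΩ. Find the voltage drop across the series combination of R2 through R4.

V ≈ 3.57 V

Total series resistance ΣR = 87.1 + 2.14 + 6.42 + 21.8 = 117.5 kΩ.
R_{R2..R4} = 2.14 + 6.42 + 21.8 = 30.36 kΩ.
By the voltage-divider rule, V = 13.8 × 30.36/117.5 = 3.567 V.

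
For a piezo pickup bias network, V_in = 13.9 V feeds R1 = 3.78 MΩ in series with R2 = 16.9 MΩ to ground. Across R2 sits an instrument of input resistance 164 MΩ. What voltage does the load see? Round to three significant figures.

V_out ≈ 11.1 V

The load sits in parallel with R2, giving an effective lower resistance R2' = R2·R_L/(R2+R_L) = 15.32 MΩ.
Then V_out = V_in · R2'/(R1 + R2') = 13.9 × 15.32/19.10 = 11.15 V.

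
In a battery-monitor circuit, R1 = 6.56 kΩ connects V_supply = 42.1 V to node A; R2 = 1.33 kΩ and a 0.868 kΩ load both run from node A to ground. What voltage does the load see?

The load sits in parallel with R2, giving an effective lower resistance R2' = R2·R_L/(R2+R_L) = 0.5252 kΩ.
Then V_out = V_supply · R2'/(R1 + R2') = 42.1 × 0.5252/7.085 = 3.121 V.

V_out ≈ 3.12 V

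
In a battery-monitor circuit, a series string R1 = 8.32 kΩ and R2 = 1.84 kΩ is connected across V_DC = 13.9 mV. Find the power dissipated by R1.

ΣR = 10.16 kΩ → I = 13.9/10.16 = 1.368 µA.
P(R1) = I²·R1 = (1.368)² × 8.32 = 15.57 nW.

P ≈ 15.6 nW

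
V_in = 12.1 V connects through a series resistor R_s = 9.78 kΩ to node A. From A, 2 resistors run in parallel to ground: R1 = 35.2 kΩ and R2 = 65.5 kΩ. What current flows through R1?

I ≈ 0.241 mA

Parallel bank: R_p = 1/(1/35.2 + 1/65.5) = 22.90 kΩ.
V_A by voltage divider: V_A = 12.1 × 22.90/(9.78 + 22.90) = 8.478 V.
I(R1) = V_A / R1 = 8.478/35.2 = 0.2409 mA.
(Check via current divider: I_total = 0.3703 mA; share G_k/ΣG = 0.6504 → same result.)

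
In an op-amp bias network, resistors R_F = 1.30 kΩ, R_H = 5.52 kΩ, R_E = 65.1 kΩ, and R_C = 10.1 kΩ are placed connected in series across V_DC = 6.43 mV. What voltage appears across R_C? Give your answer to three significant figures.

ΣR = 1.30 + 5.52 + 65.1 + 10.1 = 82.02 kΩ.
Voltage divider: V = V_DC · (10.10 / 82.02) = 6.43 × 0.1231 = 0.7918 mV.

V ≈ 0.792 mV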